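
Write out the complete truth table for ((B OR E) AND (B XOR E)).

E | B | Output
--------------
0 | 0 | 0
0 | 1 | 1
1 | 0 | 1
1 | 1 | 0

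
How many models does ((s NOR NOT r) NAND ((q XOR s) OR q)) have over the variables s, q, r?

Satisfying assignments: (0,0,0), (0,0,1), (0,1,0), (1,0,0), (1,0,1), (1,1,0), (1,1,1)
Count: 7 out of 8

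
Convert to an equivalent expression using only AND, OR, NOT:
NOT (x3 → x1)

x3 AND NOT x1
(Negated implication: NOT(A → B) = A AND NOT B)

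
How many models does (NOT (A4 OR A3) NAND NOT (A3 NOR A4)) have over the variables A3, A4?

Satisfying assignments: (0,0), (0,1), (1,0), (1,1)
Count: 4 out of 4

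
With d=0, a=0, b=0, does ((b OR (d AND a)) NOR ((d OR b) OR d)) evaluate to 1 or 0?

Substituting: ((0 OR (0 AND 0)) NOR ((0 OR 0) OR 0))
= 1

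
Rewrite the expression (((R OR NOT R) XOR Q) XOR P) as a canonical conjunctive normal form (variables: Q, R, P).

(Q OR R OR NOT P) AND (Q OR NOT R OR NOT P) AND (NOT Q OR R OR P) AND (NOT Q OR NOT R OR P)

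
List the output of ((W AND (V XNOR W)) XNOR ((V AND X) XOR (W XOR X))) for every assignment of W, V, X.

W | V | X | Output
------------------
0 | 0 | 0 | 1
0 | 0 | 1 | 0
0 | 1 | 0 | 1
0 | 1 | 1 | 1
1 | 0 | 0 | 0
1 | 0 | 1 | 1
1 | 1 | 0 | 1
1 | 1 | 1 | 1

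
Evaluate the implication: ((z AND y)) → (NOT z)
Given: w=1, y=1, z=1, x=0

Antecedent ((z AND y)) = 1; consequent (NOT z) = 0.
1 → 0 = 0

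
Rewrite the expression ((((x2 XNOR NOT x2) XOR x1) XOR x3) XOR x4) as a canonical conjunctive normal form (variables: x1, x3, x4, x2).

(x1 OR x3 OR x4 OR x2) AND (x1 OR x3 OR x4 OR NOT x2) AND (x1 OR NOT x3 OR NOT x4 OR x2) AND (x1 OR NOT x3 OR NOT x4 OR NOT x2) AND (NOT x1 OR x3 OR NOT x4 OR x2) AND (NOT x1 OR x3 OR NOT x4 OR NOT x2) AND (NOT x1 OR NOT x3 OR x4 OR x2) AND (NOT x1 OR NOT x3 OR x4 OR NOT x2)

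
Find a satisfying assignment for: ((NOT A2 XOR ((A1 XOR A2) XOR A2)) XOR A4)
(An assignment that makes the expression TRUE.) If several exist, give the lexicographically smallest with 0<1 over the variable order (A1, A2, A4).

A1=0, A2=0, A4=0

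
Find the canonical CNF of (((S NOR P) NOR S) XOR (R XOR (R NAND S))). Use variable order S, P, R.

(S OR P OR NOT R) AND (S OR NOT P OR R)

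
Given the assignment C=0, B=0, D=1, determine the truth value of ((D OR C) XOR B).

Substituting: ((1 OR 0) XOR 0)
= 1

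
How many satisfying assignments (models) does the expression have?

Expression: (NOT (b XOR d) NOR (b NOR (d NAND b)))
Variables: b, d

Satisfying assignments: (0,1), (1,0)
Count: 2 out of 4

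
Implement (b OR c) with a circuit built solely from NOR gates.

((b NOR c) NOR (b NOR c))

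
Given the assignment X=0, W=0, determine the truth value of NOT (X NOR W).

Substituting: NOT (0 NOR 0)
= 0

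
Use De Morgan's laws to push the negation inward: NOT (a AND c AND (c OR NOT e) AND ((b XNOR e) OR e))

NOT a OR NOT c OR NOT (c OR NOT e) OR NOT ((b XNOR e) OR e)
De Morgan's: NOT(AND of terms) = OR of negations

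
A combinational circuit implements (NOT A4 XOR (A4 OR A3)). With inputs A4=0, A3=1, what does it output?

Substituting: (NOT 0 XOR (0 OR 1))
= 0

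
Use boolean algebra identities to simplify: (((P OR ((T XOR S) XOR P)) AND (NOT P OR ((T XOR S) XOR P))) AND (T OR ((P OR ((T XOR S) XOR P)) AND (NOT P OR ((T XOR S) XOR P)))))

By absorption (E AND (E OR v) = E) then distribution ((E OR v) AND (E OR NOT v) = E):
= ((T XOR S) XOR P)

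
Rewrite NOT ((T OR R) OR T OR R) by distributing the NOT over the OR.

NOT (T OR R) AND NOT T AND NOT R
De Morgan's: NOT(OR of terms) = AND of negations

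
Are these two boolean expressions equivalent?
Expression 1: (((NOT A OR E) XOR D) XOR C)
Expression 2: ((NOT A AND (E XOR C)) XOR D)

No. Counterexample: with E=0, D=0, A=0, C=0, Expression 1 = 1 but Expression 2 = 0.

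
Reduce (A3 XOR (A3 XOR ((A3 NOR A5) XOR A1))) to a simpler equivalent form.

By XOR self-cancellation ((E XOR v) XOR v = E):
= ((A3 NOR A5) XOR A1)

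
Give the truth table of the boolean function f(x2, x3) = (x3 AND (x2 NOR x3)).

x2 | x3 | Output
----------------
0 | 0 | 0
0 | 1 | 0
1 | 0 | 0
1 | 1 | 0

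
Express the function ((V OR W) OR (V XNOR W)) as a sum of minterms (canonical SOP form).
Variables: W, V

Σm(0, 1, 2, 3) = (NOT W AND NOT V) OR (NOT W AND V) OR (W AND NOT V) OR (W AND V)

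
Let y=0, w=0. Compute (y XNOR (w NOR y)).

Substituting: (0 XNOR (0 NOR 0))
= 0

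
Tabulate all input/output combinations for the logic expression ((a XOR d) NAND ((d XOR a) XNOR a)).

d | a | Output
--------------
0 | 0 | 1
0 | 1 | 0
1 | 0 | 1
1 | 1 | 1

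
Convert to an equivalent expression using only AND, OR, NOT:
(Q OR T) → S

NOT (Q OR T) OR S
(Implication elimination: A → B = NOT A OR B)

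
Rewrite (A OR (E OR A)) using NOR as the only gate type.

((A NOR ((E NOR A) NOR (E NOR A))) NOR (A NOR ((E NOR A) NOR (E NOR A))))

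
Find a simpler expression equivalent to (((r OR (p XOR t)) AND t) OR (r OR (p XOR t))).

By absorption (E OR (E AND v) = E):
= (r OR (p XOR t))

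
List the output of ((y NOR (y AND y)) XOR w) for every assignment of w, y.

w | y | Output
--------------
0 | 0 | 1
0 | 1 | 0
1 | 0 | 0
1 | 1 | 1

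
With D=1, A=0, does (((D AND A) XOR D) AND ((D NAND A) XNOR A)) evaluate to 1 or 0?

Substituting: (((1 AND 0) XOR 1) AND ((1 NAND 0) XNOR 0))
= 0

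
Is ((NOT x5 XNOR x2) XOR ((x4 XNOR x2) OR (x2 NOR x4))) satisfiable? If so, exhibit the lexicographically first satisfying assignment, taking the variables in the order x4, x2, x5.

x4=0, x2=0, x5=0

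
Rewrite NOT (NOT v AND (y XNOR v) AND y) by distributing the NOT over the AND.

v OR NOT (y XNOR v) OR NOT y
De Morgan's: NOT(AND of terms) = OR of negations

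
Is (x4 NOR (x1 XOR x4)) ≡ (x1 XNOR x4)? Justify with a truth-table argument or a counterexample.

No. Counterexample: with x4=1, x1=1, Expression 1 = 0 but Expression 2 = 1.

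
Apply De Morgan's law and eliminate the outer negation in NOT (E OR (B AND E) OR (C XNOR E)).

NOT E AND NOT (B AND E) AND NOT (C XNOR E)
De Morgan's: NOT(OR of terms) = AND of negations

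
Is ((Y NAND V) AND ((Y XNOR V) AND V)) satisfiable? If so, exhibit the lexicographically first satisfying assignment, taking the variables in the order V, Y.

UNSATISFIABLE - no assignment makes this expression true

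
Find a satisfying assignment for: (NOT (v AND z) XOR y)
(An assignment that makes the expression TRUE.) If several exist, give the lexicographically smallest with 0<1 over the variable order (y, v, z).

y=0, v=0, z=0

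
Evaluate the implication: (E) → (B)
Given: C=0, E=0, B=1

Antecedent (E) = 0; consequent (B) = 1.
0 → 1 = 1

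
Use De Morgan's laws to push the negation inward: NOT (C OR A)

NOT C AND NOT A
De Morgan's: NOT(OR of terms) = AND of negations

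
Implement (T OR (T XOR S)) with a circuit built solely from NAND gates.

((T NAND T) NAND (((T NAND (T NAND S)) NAND (S NAND (T NAND S))) NAND ((T NAND (T NAND S)) NAND (S NAND (T NAND S)))))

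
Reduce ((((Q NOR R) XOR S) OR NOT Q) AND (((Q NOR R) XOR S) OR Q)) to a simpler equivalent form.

By distribution ((E OR v) AND (E OR NOT v) = E):
= ((Q NOR R) XOR S)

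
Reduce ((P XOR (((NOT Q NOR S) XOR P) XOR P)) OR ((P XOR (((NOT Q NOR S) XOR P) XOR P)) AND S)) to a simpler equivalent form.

By absorption (E OR (E AND v) = E) then XOR self-cancellation ((E XOR v) XOR v = E):
= ((NOT Q NOR S) XOR P)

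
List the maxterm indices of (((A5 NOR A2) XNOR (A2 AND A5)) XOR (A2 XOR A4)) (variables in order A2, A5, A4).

ΠM(0, 3, 4, 7) = (A2 OR A5 OR A4) AND (A2 OR NOT A5 OR NOT A4) AND (NOT A2 OR A5 OR A4) AND (NOT A2 OR NOT A5 OR NOT A4)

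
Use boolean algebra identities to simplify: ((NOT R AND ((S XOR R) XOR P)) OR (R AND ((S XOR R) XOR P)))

By distribution ((E AND v) OR (E AND NOT v) = E):
= ((S XOR R) XOR P)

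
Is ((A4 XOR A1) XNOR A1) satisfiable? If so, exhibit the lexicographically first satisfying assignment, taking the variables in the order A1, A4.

A1=0, A4=0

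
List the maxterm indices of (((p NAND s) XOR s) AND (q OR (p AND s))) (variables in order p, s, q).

ΠM(0, 2, 3, 4) = (p OR s OR q) AND (p OR NOT s OR q) AND (p OR NOT s OR NOT q) AND (NOT p OR s OR q)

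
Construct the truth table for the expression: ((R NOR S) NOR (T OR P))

S | P | R | T | Output
----------------------
0 | 0 | 0 | 0 | 0
0 | 0 | 0 | 1 | 0
0 | 0 | 1 | 0 | 1
0 | 0 | 1 | 1 | 0
0 | 1 | 0 | 0 | 0
0 | 1 | 0 | 1 | 0
0 | 1 | 1 | 0 | 0
0 | 1 | 1 | 1 | 0
1 | 0 | 0 | 0 | 1
1 | 0 | 0 | 1 | 0
1 | 0 | 1 | 0 | 1
1 | 0 | 1 | 1 | 0
1 | 1 | 0 | 0 | 0
1 | 1 | 0 | 1 | 0
1 | 1 | 1 | 0 | 0
1 | 1 | 1 | 1 | 0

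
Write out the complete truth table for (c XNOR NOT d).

d | c | Output
--------------
0 | 0 | 0
0 | 1 | 1
1 | 0 | 1
1 | 1 | 0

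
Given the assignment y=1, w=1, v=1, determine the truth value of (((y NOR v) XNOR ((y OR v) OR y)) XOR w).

Substituting: (((1 NOR 1) XNOR ((1 OR 1) OR 1)) XOR 1)
= 1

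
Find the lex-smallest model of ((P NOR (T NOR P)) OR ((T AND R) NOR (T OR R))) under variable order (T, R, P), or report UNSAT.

T=0, R=0, P=0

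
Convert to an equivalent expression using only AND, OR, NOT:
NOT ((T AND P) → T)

(T AND P) AND NOT T
(Negated implication: NOT(A → B) = A AND NOT B)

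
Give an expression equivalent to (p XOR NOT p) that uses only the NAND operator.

((p NAND (p NAND (p NAND p))) NAND ((p NAND p) NAND (p NAND (p NAND p))))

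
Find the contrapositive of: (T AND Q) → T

Contrapositive: NOT T → NOT (T AND Q)
Note: A statement and its contrapositive are logically equivalent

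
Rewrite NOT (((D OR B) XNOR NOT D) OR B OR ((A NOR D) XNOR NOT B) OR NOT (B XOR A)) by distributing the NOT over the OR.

NOT ((D OR B) XNOR NOT D) AND NOT B AND NOT ((A NOR D) XNOR NOT B) AND (B XOR A)
De Morgan's: NOT(OR of terms) = AND of negations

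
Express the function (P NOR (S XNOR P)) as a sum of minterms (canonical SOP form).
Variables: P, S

Σm(1) = (NOT P AND S)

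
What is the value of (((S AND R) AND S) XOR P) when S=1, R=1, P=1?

Substituting: (((1 AND 1) AND 1) XOR 1)
= 0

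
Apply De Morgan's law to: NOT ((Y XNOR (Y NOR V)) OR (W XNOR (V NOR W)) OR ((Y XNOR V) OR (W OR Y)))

NOT (Y XNOR (Y NOR V)) AND NOT (W XNOR (V NOR W)) AND NOT ((Y XNOR V) OR (W OR Y))
De Morgan's: NOT(OR of terms) = AND of negations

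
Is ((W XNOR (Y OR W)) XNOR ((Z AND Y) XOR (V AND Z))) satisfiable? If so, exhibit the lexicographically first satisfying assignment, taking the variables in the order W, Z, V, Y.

W=0, Z=0, V=0, Y=1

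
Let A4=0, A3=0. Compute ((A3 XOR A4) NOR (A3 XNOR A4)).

Substituting: ((0 XOR 0) NOR (0 XNOR 0))
= 0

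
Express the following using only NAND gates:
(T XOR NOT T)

((T NAND (T NAND (T NAND T))) NAND ((T NAND T) NAND (T NAND (T NAND T))))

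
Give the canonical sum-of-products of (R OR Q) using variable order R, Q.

Σm(1, 2, 3) = (NOT R AND Q) OR (R AND NOT Q) OR (R AND Q)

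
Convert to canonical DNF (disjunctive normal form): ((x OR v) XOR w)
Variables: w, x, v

(NOT w AND NOT x AND v) OR (NOT w AND x AND NOT v) OR (NOT w AND x AND v) OR (w AND NOT x AND NOT v)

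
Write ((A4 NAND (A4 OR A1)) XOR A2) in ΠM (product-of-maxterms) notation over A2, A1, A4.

ΠM(1, 3, 4, 6) = (A2 OR A1 OR NOT A4) AND (A2 OR NOT A1 OR NOT A4) AND (NOT A2 OR A1 OR A4) AND (NOT A2 OR NOT A1 OR A4)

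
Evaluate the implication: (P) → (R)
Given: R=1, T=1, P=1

Antecedent (P) = 1; consequent (R) = 1.
1 → 1 = 1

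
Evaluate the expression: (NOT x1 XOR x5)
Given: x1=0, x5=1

Substituting: (NOT 0 XOR 1)
= 0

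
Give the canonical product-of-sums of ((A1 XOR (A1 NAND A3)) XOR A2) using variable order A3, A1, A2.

ΠM(1, 2, 5, 7) = (A3 OR A1 OR NOT A2) AND (A3 OR NOT A1 OR A2) AND (NOT A3 OR A1 OR NOT A2) AND (NOT A3 OR NOT A1 OR NOT A2)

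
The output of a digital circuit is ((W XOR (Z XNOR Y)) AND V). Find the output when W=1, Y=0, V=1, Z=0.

Substituting: ((1 XOR (0 XNOR 0)) AND 1)
= 0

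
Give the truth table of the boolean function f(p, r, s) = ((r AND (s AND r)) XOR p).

p | r | s | Output
------------------
0 | 0 | 0 | 0
0 | 0 | 1 | 0
0 | 1 | 0 | 0
0 | 1 | 1 | 1
1 | 0 | 0 | 1
1 | 0 | 1 | 1
1 | 1 | 0 | 1
1 | 1 | 1 | 0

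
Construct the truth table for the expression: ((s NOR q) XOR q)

s | q | Output
--------------
0 | 0 | 1
0 | 1 | 1
1 | 0 | 0
1 | 1 | 1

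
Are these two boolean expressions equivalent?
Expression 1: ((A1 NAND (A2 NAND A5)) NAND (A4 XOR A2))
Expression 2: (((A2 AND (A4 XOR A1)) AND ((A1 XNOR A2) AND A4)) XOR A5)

No. Counterexample: with A5=0, A1=0, A2=0, A4=0, Expression 1 = 1 but Expression 2 = 0.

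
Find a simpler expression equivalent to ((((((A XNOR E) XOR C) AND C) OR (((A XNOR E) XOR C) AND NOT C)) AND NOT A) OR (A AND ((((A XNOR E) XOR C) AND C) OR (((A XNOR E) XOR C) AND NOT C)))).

By distribution ((E AND v) OR (E AND NOT v) = E) then distribution ((E AND v) OR (E AND NOT v) = E):
= ((A XNOR E) XOR C)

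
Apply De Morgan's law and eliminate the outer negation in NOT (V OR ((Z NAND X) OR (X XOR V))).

NOT V AND NOT ((Z NAND X) OR (X XOR V))
De Morgan's: NOT(OR of terms) = AND of negations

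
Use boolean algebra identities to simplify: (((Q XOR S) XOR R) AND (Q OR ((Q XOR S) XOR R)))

By absorption (E AND (E OR v) = E):
= ((Q XOR S) XOR R)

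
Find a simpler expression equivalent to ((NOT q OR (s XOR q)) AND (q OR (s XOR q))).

By distribution ((E OR v) AND (E OR NOT v) = E):
= (s XOR q)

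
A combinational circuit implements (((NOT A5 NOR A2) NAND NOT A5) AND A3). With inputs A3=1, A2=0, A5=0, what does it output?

Substituting: (((NOT 0 NOR 0) NAND NOT 0) AND 1)
= 1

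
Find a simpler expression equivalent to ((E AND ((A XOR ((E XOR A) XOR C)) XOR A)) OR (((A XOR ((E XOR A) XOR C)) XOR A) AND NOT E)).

By distribution ((E AND v) OR (E AND NOT v) = E) then XOR self-cancellation ((E XOR v) XOR v = E):
= ((E XOR A) XOR C)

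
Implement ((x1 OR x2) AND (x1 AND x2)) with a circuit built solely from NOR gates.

((((x1 NOR x2) NOR (x1 NOR x2)) NOR ((x1 NOR x2) NOR (x1 NOR x2))) NOR (((x1 NOR x1) NOR (x2 NOR x2)) NOR ((x1 NOR x1) NOR (x2 NOR x2))))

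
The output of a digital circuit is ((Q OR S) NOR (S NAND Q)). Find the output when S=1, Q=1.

Substituting: ((1 OR 1) NOR (1 NAND 1))
= 0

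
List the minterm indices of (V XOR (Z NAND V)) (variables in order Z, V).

Σm(0, 2, 3) = (NOT Z AND NOT V) OR (Z AND NOT V) OR (Z AND V)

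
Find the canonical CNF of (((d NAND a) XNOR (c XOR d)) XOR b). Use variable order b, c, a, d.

(b OR c OR a OR d) AND (b OR c OR NOT a OR d) AND (b OR c OR NOT a OR NOT d) AND (b OR NOT c OR a OR NOT d) AND (NOT b OR c OR a OR NOT d) AND (NOT b OR NOT c OR a OR d) AND (NOT b OR NOT c OR NOT a OR d) AND (NOT b OR NOT c OR NOT a OR NOT d)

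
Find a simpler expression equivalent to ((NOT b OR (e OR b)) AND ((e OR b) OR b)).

By distribution ((E OR v) AND (E OR NOT v) = E):
= (e OR b)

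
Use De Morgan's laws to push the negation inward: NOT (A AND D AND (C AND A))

NOT A OR NOT D OR NOT (C AND A)
De Morgan's: NOT(AND of terms) = OR of negations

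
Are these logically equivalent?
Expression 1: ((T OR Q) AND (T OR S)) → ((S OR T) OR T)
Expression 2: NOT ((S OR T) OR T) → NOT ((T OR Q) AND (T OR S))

Yes, Contrapositive is always equivalent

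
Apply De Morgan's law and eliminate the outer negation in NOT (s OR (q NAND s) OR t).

NOT s AND NOT (q NAND s) AND NOT t
De Morgan's: NOT(OR of terms) = AND of negations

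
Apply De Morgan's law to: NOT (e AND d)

NOT e OR NOT d
De Morgan's: NOT(AND of terms) = OR of negations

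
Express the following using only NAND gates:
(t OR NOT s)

((t NAND t) NAND ((s NAND s) NAND (s NAND s)))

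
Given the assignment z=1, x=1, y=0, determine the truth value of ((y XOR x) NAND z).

Substituting: ((0 XOR 1) NAND 1)
= 0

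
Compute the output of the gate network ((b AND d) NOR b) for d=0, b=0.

Substituting: ((0 AND 0) NOR 0)
= 1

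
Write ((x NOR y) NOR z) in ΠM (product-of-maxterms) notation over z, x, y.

ΠM(0, 4, 5, 6, 7) = (z OR x OR y) AND (NOT z OR x OR y) AND (NOT z OR x OR NOT y) AND (NOT z OR NOT x OR y) AND (NOT z OR NOT x OR NOT y)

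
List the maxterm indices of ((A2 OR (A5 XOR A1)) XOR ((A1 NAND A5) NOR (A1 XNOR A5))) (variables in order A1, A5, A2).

ΠM(0, 6) = (A1 OR A5 OR A2) AND (NOT A1 OR NOT A5 OR A2)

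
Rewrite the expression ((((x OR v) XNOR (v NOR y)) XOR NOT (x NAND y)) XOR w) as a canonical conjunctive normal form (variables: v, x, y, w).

(v OR x OR y OR w) AND (v OR x OR NOT y OR NOT w) AND (v OR NOT x OR y OR NOT w) AND (v OR NOT x OR NOT y OR NOT w) AND (NOT v OR x OR y OR w) AND (NOT v OR x OR NOT y OR w) AND (NOT v OR NOT x OR y OR w) AND (NOT v OR NOT x OR NOT y OR NOT w)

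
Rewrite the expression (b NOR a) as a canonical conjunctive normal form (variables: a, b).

(a OR NOT b) AND (NOT a OR b) AND (NOT a OR NOT b)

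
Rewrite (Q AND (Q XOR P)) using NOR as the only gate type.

((Q NOR Q) NOR (((((Q NOR P) NOR (Q NOR P)) NOR ((Q NOR P) NOR (Q NOR P))) NOR ((((Q NOR Q) NOR (P NOR P)) NOR ((Q NOR Q) NOR (P NOR P))) NOR (((Q NOR Q) NOR (P NOR P)) NOR ((Q NOR Q) NOR (P NOR P))))) NOR ((((Q NOR P) NOR (Q NOR P)) NOR ((Q NOR P) NOR (Q NOR P))) NOR ((((Q NOR Q) NOR (P NOR P)) NOR ((Q NOR Q) NOR (P NOR P))) NOR (((Q NOR Q) NOR (P NOR P)) NOR ((Q NOR Q) NOR (P NOR P)))))))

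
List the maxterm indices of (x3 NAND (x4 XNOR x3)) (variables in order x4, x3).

ΠM(3) = (NOT x4 OR NOT x3)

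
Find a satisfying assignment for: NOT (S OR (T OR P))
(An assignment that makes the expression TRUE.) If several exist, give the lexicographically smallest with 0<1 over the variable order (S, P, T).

S=0, P=0, T=0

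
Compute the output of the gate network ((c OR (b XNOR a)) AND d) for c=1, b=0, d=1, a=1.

Substituting: ((1 OR (0 XNOR 1)) AND 1)
= 1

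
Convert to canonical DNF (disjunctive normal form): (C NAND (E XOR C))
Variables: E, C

(NOT E AND NOT C) OR (E AND NOT C) OR (E AND C)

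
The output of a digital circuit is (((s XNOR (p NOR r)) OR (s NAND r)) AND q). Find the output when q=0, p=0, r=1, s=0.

Substituting: (((0 XNOR (0 NOR 1)) OR (0 NAND 1)) AND 0)
= 0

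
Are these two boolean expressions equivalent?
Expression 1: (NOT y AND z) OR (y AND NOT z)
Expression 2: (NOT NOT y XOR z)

Yes, they are equivalent — the two output columns agree on all 4 assignments:
y | z | Expression 1 | Expression 2
-----------------------------------
0 | 0 | 0 | 0
0 | 1 | 1 | 1
1 | 0 | 1 | 1
1 | 1 | 0 | 0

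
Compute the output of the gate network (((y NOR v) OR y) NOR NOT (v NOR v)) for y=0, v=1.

Substituting: (((0 NOR 1) OR 0) NOR NOT (1 NOR 1))
= 0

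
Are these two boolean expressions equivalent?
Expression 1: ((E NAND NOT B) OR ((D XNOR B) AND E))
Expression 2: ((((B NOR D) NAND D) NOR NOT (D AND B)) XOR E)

No. Counterexample: with B=0, D=0, E=0, Expression 1 = 1 but Expression 2 = 0.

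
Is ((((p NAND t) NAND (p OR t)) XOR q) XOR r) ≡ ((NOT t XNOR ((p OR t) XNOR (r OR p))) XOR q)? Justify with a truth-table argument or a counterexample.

No. Counterexample: with p=0, t=1, q=0, r=0, Expression 1 = 0 but Expression 2 = 1.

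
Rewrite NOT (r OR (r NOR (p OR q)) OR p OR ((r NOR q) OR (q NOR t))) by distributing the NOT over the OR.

NOT r AND NOT (r NOR (p OR q)) AND NOT p AND NOT ((r NOR q) OR (q NOR t))
De Morgan's: NOT(OR of terms) = AND of negations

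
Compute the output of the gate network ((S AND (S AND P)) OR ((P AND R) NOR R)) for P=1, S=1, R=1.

Substituting: ((1 AND (1 AND 1)) OR ((1 AND 1) NOR 1))
= 1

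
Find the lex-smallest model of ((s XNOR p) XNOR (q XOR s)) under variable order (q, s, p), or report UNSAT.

q=0, s=0, p=1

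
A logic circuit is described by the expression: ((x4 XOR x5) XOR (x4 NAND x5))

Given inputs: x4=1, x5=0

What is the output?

Substituting: ((1 XOR 0) XOR (1 NAND 0))
= 0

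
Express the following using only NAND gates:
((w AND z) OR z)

((((w NAND z) NAND (w NAND z)) NAND ((w NAND z) NAND (w NAND z))) NAND (z NAND z))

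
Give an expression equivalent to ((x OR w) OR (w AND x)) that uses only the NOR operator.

((((x NOR w) NOR (x NOR w)) NOR ((w NOR w) NOR (x NOR x))) NOR (((x NOR w) NOR (x NOR w)) NOR ((w NOR w) NOR (x NOR x))))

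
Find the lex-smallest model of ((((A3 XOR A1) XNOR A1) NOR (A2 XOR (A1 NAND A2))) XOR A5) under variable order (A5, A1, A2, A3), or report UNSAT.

A5=0, A1=0, A2=1, A3=1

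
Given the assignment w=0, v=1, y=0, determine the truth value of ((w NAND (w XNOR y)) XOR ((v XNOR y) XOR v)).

Substituting: ((0 NAND (0 XNOR 0)) XOR ((1 XNOR 0) XOR 1))
= 0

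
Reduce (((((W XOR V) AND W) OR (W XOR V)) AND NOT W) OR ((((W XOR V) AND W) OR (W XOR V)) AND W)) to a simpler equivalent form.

By distribution ((E AND v) OR (E AND NOT v) = E) then absorption (E OR (E AND v) = E):
= (W XOR V)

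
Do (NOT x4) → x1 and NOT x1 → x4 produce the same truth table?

Yes, Contrapositive is always equivalent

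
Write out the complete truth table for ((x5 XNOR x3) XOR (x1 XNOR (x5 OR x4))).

x3 | x5 | x1 | x4 | Output
--------------------------
0 | 0 | 0 | 0 | 0
0 | 0 | 0 | 1 | 1
0 | 0 | 1 | 0 | 1
0 | 0 | 1 | 1 | 0
0 | 1 | 0 | 0 | 0
0 | 1 | 0 | 1 | 0
0 | 1 | 1 | 0 | 1
0 | 1 | 1 | 1 | 1
1 | 0 | 0 | 0 | 1
1 | 0 | 0 | 1 | 0
1 | 0 | 1 | 0 | 0
1 | 0 | 1 | 1 | 1
1 | 1 | 0 | 0 | 1
1 | 1 | 0 | 1 | 1
1 | 1 | 1 | 0 | 0
1 | 1 | 1 | 1 | 0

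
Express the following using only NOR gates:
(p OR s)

((p NOR s) NOR (p NOR s))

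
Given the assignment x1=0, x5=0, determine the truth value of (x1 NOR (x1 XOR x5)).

Substituting: (0 NOR (0 XOR 0))
= 1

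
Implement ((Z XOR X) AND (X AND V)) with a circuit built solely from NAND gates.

((((Z NAND (Z NAND X)) NAND (X NAND (Z NAND X))) NAND ((X NAND V) NAND (X NAND V))) NAND (((Z NAND (Z NAND X)) NAND (X NAND (Z NAND X))) NAND ((X NAND V) NAND (X NAND V))))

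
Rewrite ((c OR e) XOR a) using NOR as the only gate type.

((((((c NOR e) NOR (c NOR e)) NOR a) NOR (((c NOR e) NOR (c NOR e)) NOR a)) NOR ((((c NOR e) NOR (c NOR e)) NOR a) NOR (((c NOR e) NOR (c NOR e)) NOR a))) NOR ((((((c NOR e) NOR (c NOR e)) NOR ((c NOR e) NOR (c NOR e))) NOR (a NOR a)) NOR ((((c NOR e) NOR (c NOR e)) NOR ((c NOR e) NOR (c NOR e))) NOR (a NOR a))) NOR (((((c NOR e) NOR (c NOR e)) NOR ((c NOR e) NOR (c NOR e))) NOR (a NOR a)) NOR ((((c NOR e) NOR (c NOR e)) NOR ((c NOR e) NOR (c NOR e))) NOR (a NOR a)))))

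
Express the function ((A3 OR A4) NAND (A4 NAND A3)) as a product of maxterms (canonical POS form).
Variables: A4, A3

ΠM(1, 2) = (A4 OR NOT A3) AND (NOT A4 OR A3)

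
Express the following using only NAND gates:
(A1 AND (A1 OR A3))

((A1 NAND ((A1 NAND A1) NAND (A3 NAND A3))) NAND (A1 NAND ((A1 NAND A1) NAND (A3 NAND A3))))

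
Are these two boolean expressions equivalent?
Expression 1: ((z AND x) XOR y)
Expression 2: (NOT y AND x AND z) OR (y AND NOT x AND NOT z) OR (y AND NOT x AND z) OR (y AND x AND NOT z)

Yes, they are equivalent — the two output columns agree on all 8 assignments:
y | x | z | Expression 1 | Expression 2
---------------------------------------
0 | 0 | 0 | 0 | 0
0 | 0 | 1 | 0 | 0
0 | 1 | 0 | 0 | 0
0 | 1 | 1 | 1 | 1
1 | 0 | 0 | 1 | 1
1 | 0 | 1 | 1 | 1
1 | 1 | 0 | 1 | 1
1 | 1 | 1 | 0 | 0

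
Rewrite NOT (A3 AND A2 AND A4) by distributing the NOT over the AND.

NOT A3 OR NOT A2 OR NOT A4
De Morgan's: NOT(AND of terms) = OR of negations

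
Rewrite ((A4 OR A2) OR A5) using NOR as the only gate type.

((((A4 NOR A2) NOR (A4 NOR A2)) NOR A5) NOR (((A4 NOR A2) NOR (A4 NOR A2)) NOR A5))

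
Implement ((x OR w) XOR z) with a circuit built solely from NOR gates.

((((((x NOR w) NOR (x NOR w)) NOR z) NOR (((x NOR w) NOR (x NOR w)) NOR z)) NOR ((((x NOR w) NOR (x NOR w)) NOR z) NOR (((x NOR w) NOR (x NOR w)) NOR z))) NOR ((((((x NOR w) NOR (x NOR w)) NOR ((x NOR w) NOR (x NOR w))) NOR (z NOR z)) NOR ((((x NOR w) NOR (x NOR w)) NOR ((x NOR w) NOR (x NOR w))) NOR (z NOR z))) NOR (((((x NOR w) NOR (x NOR w)) NOR ((x NOR w) NOR (x NOR w))) NOR (z NOR z)) NOR ((((x NOR w) NOR (x NOR w)) NOR ((x NOR w) NOR (x NOR w))) NOR (z NOR z)))))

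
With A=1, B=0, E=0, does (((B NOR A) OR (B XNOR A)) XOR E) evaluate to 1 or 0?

Substituting: (((0 NOR 1) OR (0 XNOR 1)) XOR 0)
= 0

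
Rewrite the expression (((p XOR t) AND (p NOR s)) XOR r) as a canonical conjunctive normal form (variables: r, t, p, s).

(r OR t OR p OR s) AND (r OR t OR p OR NOT s) AND (r OR t OR NOT p OR s) AND (r OR t OR NOT p OR NOT s) AND (r OR NOT t OR p OR NOT s) AND (r OR NOT t OR NOT p OR s) AND (r OR NOT t OR NOT p OR NOT s) AND (NOT r OR NOT t OR p OR s)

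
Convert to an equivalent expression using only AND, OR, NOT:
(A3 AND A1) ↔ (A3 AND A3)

((A3 AND A1) AND (A3 AND A3)) OR (NOT (A3 AND A1) AND NOT (A3 AND A3))
(Biconditional = both true or both false)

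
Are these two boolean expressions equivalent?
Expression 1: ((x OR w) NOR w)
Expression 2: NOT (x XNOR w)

No. Counterexample: with x=0, w=0, Expression 1 = 1 but Expression 2 = 0.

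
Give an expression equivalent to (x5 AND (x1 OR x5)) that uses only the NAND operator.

((x5 NAND ((x1 NAND x1) NAND (x5 NAND x5))) NAND (x5 NAND ((x1 NAND x1) NAND (x5 NAND x5))))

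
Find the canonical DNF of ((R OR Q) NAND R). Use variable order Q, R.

(NOT Q AND NOT R) OR (Q AND NOT R)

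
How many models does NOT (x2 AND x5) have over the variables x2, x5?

Satisfying assignments: (0,0), (0,1), (1,0)
Count: 3 out of 4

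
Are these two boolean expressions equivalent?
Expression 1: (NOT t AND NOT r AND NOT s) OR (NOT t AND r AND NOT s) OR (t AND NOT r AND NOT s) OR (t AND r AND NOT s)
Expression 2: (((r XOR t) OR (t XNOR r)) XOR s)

Yes, they are equivalent — the two output columns agree on all 8 assignments:
t | r | s | Expression 1 | Expression 2
---------------------------------------
0 | 0 | 0 | 1 | 1
0 | 0 | 1 | 0 | 0
0 | 1 | 0 | 1 | 1
0 | 1 | 1 | 0 | 0
1 | 0 | 0 | 1 | 1
1 | 0 | 1 | 0 | 0
1 | 1 | 0 | 1 | 1
1 | 1 | 1 | 0 | 0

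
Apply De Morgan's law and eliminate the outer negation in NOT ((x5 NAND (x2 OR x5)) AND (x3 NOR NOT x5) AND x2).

NOT (x5 NAND (x2 OR x5)) OR NOT (x3 NOR NOT x5) OR NOT x2
De Morgan's: NOT(AND of terms) = OR of negations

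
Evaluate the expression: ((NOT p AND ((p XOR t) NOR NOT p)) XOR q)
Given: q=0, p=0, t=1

Substituting: ((NOT 0 AND ((0 XOR 1) NOR NOT 0)) XOR 0)
= 0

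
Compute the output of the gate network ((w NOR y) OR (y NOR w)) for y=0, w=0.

Substituting: ((0 NOR 0) OR (0 NOR 0))
= 1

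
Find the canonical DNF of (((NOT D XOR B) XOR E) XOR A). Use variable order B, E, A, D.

(NOT B AND NOT E AND NOT A AND NOT D) OR (NOT B AND NOT E AND A AND D) OR (NOT B AND E AND NOT A AND D) OR (NOT B AND E AND A AND NOT D) OR (B AND NOT E AND NOT A AND D) OR (B AND NOT E AND A AND NOT D) OR (B AND E AND NOT A AND NOT D) OR (B AND E AND A AND D)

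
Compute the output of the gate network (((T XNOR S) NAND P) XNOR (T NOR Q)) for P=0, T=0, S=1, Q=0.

Substituting: (((0 XNOR 1) NAND 0) XNOR (0 NOR 0))
= 1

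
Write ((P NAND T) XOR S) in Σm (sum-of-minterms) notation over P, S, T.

Σm(0, 1, 4, 7) = (NOT P AND NOT S AND NOT T) OR (NOT P AND NOT S AND T) OR (P AND NOT S AND NOT T) OR (P AND S AND T)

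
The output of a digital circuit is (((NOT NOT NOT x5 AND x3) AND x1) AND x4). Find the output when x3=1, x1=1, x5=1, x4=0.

Substituting: (((NOT NOT NOT 1 AND 1) AND 1) AND 0)
= 0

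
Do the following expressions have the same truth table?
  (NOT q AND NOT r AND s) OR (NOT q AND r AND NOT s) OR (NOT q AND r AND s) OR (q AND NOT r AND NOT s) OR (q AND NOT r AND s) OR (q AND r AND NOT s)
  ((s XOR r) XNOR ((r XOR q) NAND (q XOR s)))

Yes, they are equivalent — the two output columns agree on all 8 assignments:
q | r | s | Expression 1 | Expression 2
---------------------------------------
0 | 0 | 0 | 0 | 0
0 | 0 | 1 | 1 | 1
0 | 1 | 0 | 1 | 1
0 | 1 | 1 | 1 | 1
1 | 0 | 0 | 1 | 1
1 | 0 | 1 | 1 | 1
1 | 1 | 0 | 1 | 1
1 | 1 | 1 | 0 | 0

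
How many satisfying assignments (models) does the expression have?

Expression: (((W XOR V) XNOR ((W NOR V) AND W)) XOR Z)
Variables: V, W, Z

Satisfying assignments: (0,0,0), (0,1,1), (1,0,1), (1,1,0)
Count: 4 out of 8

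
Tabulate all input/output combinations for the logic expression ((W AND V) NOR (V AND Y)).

W | Y | V | Output
------------------
0 | 0 | 0 | 1
0 | 0 | 1 | 1
0 | 1 | 0 | 1
0 | 1 | 1 | 0
1 | 0 | 0 | 1
1 | 0 | 1 | 0
1 | 1 | 0 | 1
1 | 1 | 1 | 0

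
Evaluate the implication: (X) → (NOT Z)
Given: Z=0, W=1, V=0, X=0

Antecedent (X) = 0; consequent (NOT Z) = 1.
0 → 1 = 1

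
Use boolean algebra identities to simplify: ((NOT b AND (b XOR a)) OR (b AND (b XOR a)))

By distribution ((E AND v) OR (E AND NOT v) = E):
= (b XOR a)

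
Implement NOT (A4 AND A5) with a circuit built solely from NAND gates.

(((A4 NAND A5) NAND (A4 NAND A5)) NAND ((A4 NAND A5) NAND (A4 NAND A5)))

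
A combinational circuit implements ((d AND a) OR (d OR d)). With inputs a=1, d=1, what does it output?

Substituting: ((1 AND 1) OR (1 OR 1))
= 1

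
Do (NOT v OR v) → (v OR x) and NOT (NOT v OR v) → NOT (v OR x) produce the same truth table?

No, Inverse is not equivalent to original (counterexample: x=0, v=0)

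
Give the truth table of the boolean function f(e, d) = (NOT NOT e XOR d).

e | d | Output
--------------
0 | 0 | 0
0 | 1 | 1
1 | 0 | 1
1 | 1 | 0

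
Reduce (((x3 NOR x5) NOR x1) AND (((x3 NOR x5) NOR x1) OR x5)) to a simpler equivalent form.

By absorption (E AND (E OR v) = E):
= ((x3 NOR x5) NOR x1)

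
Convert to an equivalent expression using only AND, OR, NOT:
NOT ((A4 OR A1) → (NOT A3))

(A4 OR A1) AND A3
(Negated implication: NOT(A → B) = A AND NOT B)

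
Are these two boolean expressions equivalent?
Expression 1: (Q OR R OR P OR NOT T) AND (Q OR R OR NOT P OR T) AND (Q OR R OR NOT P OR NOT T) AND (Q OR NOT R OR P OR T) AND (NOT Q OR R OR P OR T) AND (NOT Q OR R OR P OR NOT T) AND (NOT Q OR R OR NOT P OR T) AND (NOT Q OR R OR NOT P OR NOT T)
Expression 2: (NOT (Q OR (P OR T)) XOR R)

Yes, they are equivalent — the two output columns agree on all 16 assignments:
Q | R | P | T | Expression 1 | Expression 2
-------------------------------------------
0 | 0 | 0 | 0 | 1 | 1
0 | 0 | 0 | 1 | 0 | 0
0 | 0 | 1 | 0 | 0 | 0
0 | 0 | 1 | 1 | 0 | 0
0 | 1 | 0 | 0 | 0 | 0
0 | 1 | 0 | 1 | 1 | 1
0 | 1 | 1 | 0 | 1 | 1
0 | 1 | 1 | 1 | 1 | 1
1 | 0 | 0 | 0 | 0 | 0
1 | 0 | 0 | 1 | 0 | 0
1 | 0 | 1 | 0 | 0 | 0
1 | 0 | 1 | 1 | 0 | 0
1 | 1 | 0 | 0 | 1 | 1
1 | 1 | 0 | 1 | 1 | 1
1 | 1 | 1 | 0 | 1 | 1
1 | 1 | 1 | 1 | 1 | 1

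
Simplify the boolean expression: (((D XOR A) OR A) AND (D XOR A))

By absorption (E AND (E OR v) = E):
= (D XOR A)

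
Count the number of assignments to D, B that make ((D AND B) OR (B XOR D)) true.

Satisfying assignments: (0,1), (1,0), (1,1)
Count: 3 out of 4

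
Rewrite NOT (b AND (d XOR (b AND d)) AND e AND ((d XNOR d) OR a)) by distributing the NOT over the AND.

NOT b OR NOT (d XOR (b AND d)) OR NOT e OR NOT ((d XNOR d) OR a)
De Morgan's: NOT(AND of terms) = OR of negations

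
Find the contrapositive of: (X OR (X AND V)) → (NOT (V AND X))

Contrapositive: (V AND X) → NOT (X OR (X AND V))
Note: A statement and its contrapositive are logically equivalent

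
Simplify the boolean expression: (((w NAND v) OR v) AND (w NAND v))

By absorption (E AND (E OR v) = E):
= (w NAND v)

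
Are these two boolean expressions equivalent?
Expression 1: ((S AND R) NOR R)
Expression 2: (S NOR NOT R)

No. Counterexample: with R=0, S=0, Expression 1 = 1 but Expression 2 = 0.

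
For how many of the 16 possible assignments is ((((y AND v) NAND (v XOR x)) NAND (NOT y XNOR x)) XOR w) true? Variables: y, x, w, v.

Satisfying assignments: (0,0,0,0), (0,0,0,1), (0,1,1,0), (0,1,1,1), (1,0,0,1), (1,0,1,0), (1,1,0,0), (1,1,0,1)
Count: 8 out of 16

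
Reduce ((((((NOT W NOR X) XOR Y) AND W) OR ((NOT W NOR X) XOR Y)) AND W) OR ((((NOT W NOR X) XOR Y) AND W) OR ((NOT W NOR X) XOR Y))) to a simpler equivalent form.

By absorption (E OR (E AND v) = E) then absorption (E OR (E AND v) = E):
= ((NOT W NOR X) XOR Y)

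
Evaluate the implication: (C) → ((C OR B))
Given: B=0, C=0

Antecedent (C) = 0; consequent ((C OR B)) = 0.
0 → 0 = 1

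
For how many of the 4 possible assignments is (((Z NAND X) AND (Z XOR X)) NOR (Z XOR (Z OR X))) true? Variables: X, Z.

Satisfying assignments: (0,0), (1,1)
Count: 2 out of 4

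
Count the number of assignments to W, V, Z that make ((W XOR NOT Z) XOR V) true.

Satisfying assignments: (0,0,0), (0,1,1), (1,0,1), (1,1,0)
Count: 4 out of 8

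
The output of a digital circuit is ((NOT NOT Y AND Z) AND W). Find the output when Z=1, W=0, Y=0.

Substituting: ((NOT NOT 0 AND 1) AND 0)
= 0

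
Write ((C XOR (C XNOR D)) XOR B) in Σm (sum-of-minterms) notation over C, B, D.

Σm(0, 3, 4, 7) = (NOT C AND NOT B AND NOT D) OR (NOT C AND B AND D) OR (C AND NOT B AND NOT D) OR (C AND B AND D)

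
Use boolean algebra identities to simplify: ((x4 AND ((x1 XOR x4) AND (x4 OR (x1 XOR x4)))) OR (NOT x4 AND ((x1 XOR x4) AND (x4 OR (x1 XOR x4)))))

By distribution ((E AND v) OR (E AND NOT v) = E) then absorption (E AND (E OR v) = E):
= (x1 XOR x4)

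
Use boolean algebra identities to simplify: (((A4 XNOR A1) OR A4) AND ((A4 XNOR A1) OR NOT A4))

By distribution ((E OR v) AND (E OR NOT v) = E):
= (A4 XNOR A1)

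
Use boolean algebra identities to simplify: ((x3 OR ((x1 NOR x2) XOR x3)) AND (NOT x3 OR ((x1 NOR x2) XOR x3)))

By distribution ((E OR v) AND (E OR NOT v) = E):
= ((x1 NOR x2) XOR x3)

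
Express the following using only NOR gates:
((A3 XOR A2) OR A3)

((((((A3 NOR A2) NOR (A3 NOR A2)) NOR ((A3 NOR A2) NOR (A3 NOR A2))) NOR ((((A3 NOR A3) NOR (A2 NOR A2)) NOR ((A3 NOR A3) NOR (A2 NOR A2))) NOR (((A3 NOR A3) NOR (A2 NOR A2)) NOR ((A3 NOR A3) NOR (A2 NOR A2))))) NOR A3) NOR (((((A3 NOR A2) NOR (A3 NOR A2)) NOR ((A3 NOR A2) NOR (A3 NOR A2))) NOR ((((A3 NOR A3) NOR (A2 NOR A2)) NOR ((A3 NOR A3) NOR (A2 NOR A2))) NOR (((A3 NOR A3) NOR (A2 NOR A2)) NOR ((A3 NOR A3) NOR (A2 NOR A2))))) NOR A3))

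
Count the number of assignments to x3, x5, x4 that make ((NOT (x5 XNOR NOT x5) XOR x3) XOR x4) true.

Satisfying assignments: (0,0,0), (0,1,0), (1,0,1), (1,1,1)
Count: 4 out of 8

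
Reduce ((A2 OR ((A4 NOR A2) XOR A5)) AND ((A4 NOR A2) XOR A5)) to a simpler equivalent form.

By absorption (E AND (E OR v) = E):
= ((A4 NOR A2) XOR A5)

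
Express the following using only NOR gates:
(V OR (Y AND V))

((V NOR ((Y NOR Y) NOR (V NOR V))) NOR (V NOR ((Y NOR Y) NOR (V NOR V))))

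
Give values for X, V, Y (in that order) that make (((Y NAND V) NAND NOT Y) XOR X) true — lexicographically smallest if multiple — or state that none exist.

X=0, V=0, Y=1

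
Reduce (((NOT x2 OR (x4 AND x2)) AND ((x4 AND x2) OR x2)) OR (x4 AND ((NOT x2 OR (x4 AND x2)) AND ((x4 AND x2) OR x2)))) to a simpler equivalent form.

By absorption (E OR (E AND v) = E) then distribution ((E OR v) AND (E OR NOT v) = E):
= (x4 AND x2)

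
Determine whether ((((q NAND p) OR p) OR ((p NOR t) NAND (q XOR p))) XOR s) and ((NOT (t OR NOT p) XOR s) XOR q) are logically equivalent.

No. Counterexample: with s=0, q=0, p=0, t=0, Expression 1 = 1 but Expression 2 = 0.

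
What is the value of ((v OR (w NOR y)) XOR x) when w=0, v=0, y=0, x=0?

Substituting: ((0 OR (0 NOR 0)) XOR 0)
= 1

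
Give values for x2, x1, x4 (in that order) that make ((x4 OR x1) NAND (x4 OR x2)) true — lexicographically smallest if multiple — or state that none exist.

x2=0, x1=0, x4=0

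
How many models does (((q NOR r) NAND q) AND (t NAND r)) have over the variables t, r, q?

Satisfying assignments: (0,0,0), (0,0,1), (0,1,0), (0,1,1), (1,0,0), (1,0,1)
Count: 6 out of 8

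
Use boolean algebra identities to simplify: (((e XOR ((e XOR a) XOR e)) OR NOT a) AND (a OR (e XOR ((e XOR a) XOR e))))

By distribution ((E OR v) AND (E OR NOT v) = E) then XOR self-cancellation ((E XOR v) XOR v = E):
= (e XOR a)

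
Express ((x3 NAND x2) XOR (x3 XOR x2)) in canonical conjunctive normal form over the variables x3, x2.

(x3 OR NOT x2) AND (NOT x3 OR x2) AND (NOT x3 OR NOT x2)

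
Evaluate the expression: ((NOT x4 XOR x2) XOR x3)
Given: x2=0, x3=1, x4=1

Substituting: ((NOT 1 XOR 0) XOR 1)
= 1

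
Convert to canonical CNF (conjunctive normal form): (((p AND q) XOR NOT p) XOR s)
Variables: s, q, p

(s OR q OR NOT p) AND (NOT s OR q OR p) AND (NOT s OR NOT q OR p) AND (NOT s OR NOT q OR NOT p)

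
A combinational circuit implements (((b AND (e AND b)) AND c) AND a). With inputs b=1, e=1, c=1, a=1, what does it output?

Substituting: (((1 AND (1 AND 1)) AND 1) AND 1)
= 1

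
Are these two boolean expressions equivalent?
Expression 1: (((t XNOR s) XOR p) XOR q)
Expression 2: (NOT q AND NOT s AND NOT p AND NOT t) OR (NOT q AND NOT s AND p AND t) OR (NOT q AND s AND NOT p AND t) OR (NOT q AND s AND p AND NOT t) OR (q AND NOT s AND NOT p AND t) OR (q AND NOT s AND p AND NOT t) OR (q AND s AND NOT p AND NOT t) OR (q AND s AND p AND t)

Yes, they are equivalent — the two output columns agree on all 16 assignments:
q | s | p | t | Expression 1 | Expression 2
-------------------------------------------
0 | 0 | 0 | 0 | 1 | 1
0 | 0 | 0 | 1 | 0 | 0
0 | 0 | 1 | 0 | 0 | 0
0 | 0 | 1 | 1 | 1 | 1
0 | 1 | 0 | 0 | 0 | 0
0 | 1 | 0 | 1 | 1 | 1
0 | 1 | 1 | 0 | 1 | 1
0 | 1 | 1 | 1 | 0 | 0
1 | 0 | 0 | 0 | 0 | 0
1 | 0 | 0 | 1 | 1 | 1
1 | 0 | 1 | 0 | 1 | 1
1 | 0 | 1 | 1 | 0 | 0
1 | 1 | 0 | 0 | 1 | 1
1 | 1 | 0 | 1 | 0 | 0
1 | 1 | 1 | 0 | 0 | 0
1 | 1 | 1 | 1 | 1 | 1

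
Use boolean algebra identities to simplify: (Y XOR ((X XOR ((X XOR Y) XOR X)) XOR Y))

By XOR self-cancellation ((E XOR v) XOR v = E) then XOR self-cancellation ((E XOR v) XOR v = E):
= (X XOR Y)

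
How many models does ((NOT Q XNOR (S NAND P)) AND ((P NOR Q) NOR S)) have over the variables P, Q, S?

Satisfying assignments: (1,0,0)
Count: 1 out of 8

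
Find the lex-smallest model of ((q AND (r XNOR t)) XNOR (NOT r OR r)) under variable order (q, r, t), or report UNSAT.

q=1, r=0, t=0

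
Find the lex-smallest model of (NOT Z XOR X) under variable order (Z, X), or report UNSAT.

Z=0, X=0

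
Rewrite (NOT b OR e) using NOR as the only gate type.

(((b NOR b) NOR e) NOR ((b NOR b) NOR e))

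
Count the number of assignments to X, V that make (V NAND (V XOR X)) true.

Satisfying assignments: (0,0), (1,0), (1,1)
Count: 3 out of 4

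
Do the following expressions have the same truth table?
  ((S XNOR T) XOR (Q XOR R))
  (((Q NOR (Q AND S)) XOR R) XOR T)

No. Counterexample: with S=1, Q=0, R=0, T=0, Expression 1 = 0 but Expression 2 = 1.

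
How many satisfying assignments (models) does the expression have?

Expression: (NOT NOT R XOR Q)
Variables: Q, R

Satisfying assignments: (0,1), (1,0)
Count: 2 out of 4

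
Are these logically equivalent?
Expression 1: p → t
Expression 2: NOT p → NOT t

No, Inverse is not equivalent to original (counterexample: p=0, q=0, t=1)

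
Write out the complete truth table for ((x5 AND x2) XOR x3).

x2 | x5 | x3 | Output
---------------------
0 | 0 | 0 | 0
0 | 0 | 1 | 1
0 | 1 | 0 | 0
0 | 1 | 1 | 1
1 | 0 | 0 | 0
1 | 0 | 1 | 1
1 | 1 | 0 | 1
1 | 1 | 1 | 0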